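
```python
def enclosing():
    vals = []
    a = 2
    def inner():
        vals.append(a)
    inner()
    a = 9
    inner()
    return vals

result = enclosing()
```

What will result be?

Step 1: a = 2. inner() appends current a to vals.
Step 2: First inner(): appends 2. Then a = 9.
Step 3: Second inner(): appends 9 (closure sees updated a). result = [2, 9]

The answer is [2, 9].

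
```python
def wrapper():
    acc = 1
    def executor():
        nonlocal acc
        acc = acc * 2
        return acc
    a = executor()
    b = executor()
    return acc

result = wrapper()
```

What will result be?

Step 1: acc starts at 1.
Step 2: First executor(): acc = 1 * 2 = 2.
Step 3: Second executor(): acc = 2 * 2 = 4.
Step 4: result = 4

The answer is 4.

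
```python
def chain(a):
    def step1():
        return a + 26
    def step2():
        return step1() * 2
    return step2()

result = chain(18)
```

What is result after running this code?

Step 1: chain(18) captures a = 18.
Step 2: step2() calls step1() which returns 18 + 26 = 44.
Step 3: step2() returns 44 * 2 = 88

The answer is 88.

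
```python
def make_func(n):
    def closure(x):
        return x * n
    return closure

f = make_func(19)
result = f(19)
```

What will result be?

Step 1: make_func(19) creates a closure capturing n = 19.
Step 2: f(19) computes 19 * 19 = 361.
Step 3: result = 361

The answer is 361.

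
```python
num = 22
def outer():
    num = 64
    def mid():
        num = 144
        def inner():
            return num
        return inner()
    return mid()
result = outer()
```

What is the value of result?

Step 1: Three levels of shadowing: global 22, outer 64, mid 144.
Step 2: inner() finds num = 144 in enclosing mid() scope.
Step 3: result = 144

The answer is 144.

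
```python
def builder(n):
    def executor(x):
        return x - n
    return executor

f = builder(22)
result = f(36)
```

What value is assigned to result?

Step 1: builder(22) creates a closure capturing n = 22.
Step 2: f(36) computes 36 - 22 = 14.
Step 3: result = 14

The answer is 14.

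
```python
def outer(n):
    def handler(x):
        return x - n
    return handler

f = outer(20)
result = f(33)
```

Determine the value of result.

Step 1: outer(20) creates a closure capturing n = 20.
Step 2: f(33) computes 33 - 20 = 13.
Step 3: result = 13

The answer is 13.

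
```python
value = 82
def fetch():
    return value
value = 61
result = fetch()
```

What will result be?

Step 1: value is first set to 82, then reassigned to 61.
Step 2: fetch() is called after the reassignment, so it looks up the current global value = 61.
Step 3: result = 61

The answer is 61.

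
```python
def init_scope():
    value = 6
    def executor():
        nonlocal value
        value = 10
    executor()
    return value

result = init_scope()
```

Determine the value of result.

Step 1: init_scope() sets value = 6.
Step 2: executor() uses nonlocal to reassign value = 10.
Step 3: result = 10

The answer is 10.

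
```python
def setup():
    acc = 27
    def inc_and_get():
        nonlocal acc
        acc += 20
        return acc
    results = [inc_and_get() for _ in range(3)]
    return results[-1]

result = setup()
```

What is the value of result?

Step 1: acc = 27.
Step 2: Three calls to inc_and_get(), each adding 20.
Step 3: Last value = 27 + 20 * 3 = 87

The answer is 87.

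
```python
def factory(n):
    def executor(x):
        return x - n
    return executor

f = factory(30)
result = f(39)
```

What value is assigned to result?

Step 1: factory(30) creates a closure capturing n = 30.
Step 2: f(39) computes 39 - 30 = 9.
Step 3: result = 9

The answer is 9.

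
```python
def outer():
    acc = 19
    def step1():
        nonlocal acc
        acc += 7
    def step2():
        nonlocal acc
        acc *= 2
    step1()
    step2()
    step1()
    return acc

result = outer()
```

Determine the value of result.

Step 1: acc = 19.
Step 2: step1(): acc = 19 + 7 = 26.
Step 3: step2(): acc = 26 * 2 = 52.
Step 4: step1(): acc = 52 + 7 = 59. result = 59

The answer is 59.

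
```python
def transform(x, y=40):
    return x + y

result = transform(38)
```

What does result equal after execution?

Step 1: transform(38) uses default y = 40.
Step 2: Returns 38 + 40 = 78.
Step 3: result = 78

The answer is 78.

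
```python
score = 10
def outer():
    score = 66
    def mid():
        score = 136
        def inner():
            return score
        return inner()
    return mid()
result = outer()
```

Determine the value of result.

Step 1: Three levels of shadowing: global 10, outer 66, mid 136.
Step 2: inner() finds score = 136 in enclosing mid() scope.
Step 3: result = 136

The answer is 136.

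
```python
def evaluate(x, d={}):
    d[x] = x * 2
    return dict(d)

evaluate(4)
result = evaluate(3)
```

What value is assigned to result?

Step 1: Mutable default dict is shared across calls.
Step 2: First call adds 4: 8. Second call adds 3: 6.
Step 3: result = {4: 8, 3: 6}

The answer is {4: 8, 3: 6}.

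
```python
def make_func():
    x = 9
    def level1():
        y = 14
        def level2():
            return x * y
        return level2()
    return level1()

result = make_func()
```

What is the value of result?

Step 1: x = 9 in make_func. y = 14 in level1.
Step 2: level2() reads x = 9 and y = 14 from enclosing scopes.
Step 3: result = 9 * 14 = 126

The answer is 126.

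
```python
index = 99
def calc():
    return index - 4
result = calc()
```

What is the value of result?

Step 1: index = 99 is defined globally.
Step 2: calc() looks up index from global scope = 99, then computes 99 - 4 = 95.
Step 3: result = 95

The answer is 95.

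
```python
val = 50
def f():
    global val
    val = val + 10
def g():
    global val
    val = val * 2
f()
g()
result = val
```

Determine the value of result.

Step 1: val = 50.
Step 2: f() adds 10: val = 50 + 10 = 60.
Step 3: g() doubles: val = 60 * 2 = 120.
Step 4: result = 120

The answer is 120.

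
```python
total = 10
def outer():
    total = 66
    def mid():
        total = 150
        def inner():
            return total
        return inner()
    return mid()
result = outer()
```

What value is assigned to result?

Step 1: Three levels of shadowing: global 10, outer 66, mid 150.
Step 2: inner() finds total = 150 in enclosing mid() scope.
Step 3: result = 150

The answer is 150.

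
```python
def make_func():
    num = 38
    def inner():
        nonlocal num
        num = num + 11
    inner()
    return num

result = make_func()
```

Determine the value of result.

Step 1: make_func() sets num = 38.
Step 2: inner() uses nonlocal to modify num in make_func's scope: num = 38 + 11 = 49.
Step 3: make_func() returns the modified num = 49

The answer is 49.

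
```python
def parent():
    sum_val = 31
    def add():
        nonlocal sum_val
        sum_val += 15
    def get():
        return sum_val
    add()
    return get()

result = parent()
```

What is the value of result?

Step 1: sum_val = 31. add() modifies it via nonlocal, get() reads it.
Step 2: add() makes sum_val = 31 + 15 = 46.
Step 3: get() returns 46. result = 46

The answer is 46.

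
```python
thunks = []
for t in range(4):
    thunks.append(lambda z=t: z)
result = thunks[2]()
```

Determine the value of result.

Step 1: Default argument z=t captures t's value at each iteration.
Step 2: thunks[2] captured z = 2 when t was 2.
Step 3: result = 2

The answer is 2.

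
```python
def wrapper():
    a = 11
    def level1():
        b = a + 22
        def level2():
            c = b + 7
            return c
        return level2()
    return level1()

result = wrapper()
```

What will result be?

Step 1: a = 11. b = a + 22 = 33.
Step 2: c = b + 7 = 33 + 7 = 40.
Step 3: result = 40

The answer is 40.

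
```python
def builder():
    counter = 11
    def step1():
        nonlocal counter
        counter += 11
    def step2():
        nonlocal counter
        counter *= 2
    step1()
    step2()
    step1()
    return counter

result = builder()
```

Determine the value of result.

Step 1: counter = 11.
Step 2: step1(): counter = 11 + 11 = 22.
Step 3: step2(): counter = 22 * 2 = 44.
Step 4: step1(): counter = 44 + 11 = 55. result = 55

The answer is 55.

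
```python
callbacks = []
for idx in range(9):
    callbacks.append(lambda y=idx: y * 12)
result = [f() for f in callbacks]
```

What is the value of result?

Step 1: Default arg y=idx captures idx at each iteration.
Step 2: callbacks[k] has y defaulting to k, returns k * 12.
Step 3: result = [0, 12, 24, 36, 48, 60, 72, 84, 96]

The answer is [0, 12, 24, 36, 48, 60, 72, 84, 96].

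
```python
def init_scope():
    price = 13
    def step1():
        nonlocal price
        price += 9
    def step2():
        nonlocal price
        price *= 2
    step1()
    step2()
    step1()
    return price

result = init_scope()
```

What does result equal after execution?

Step 1: price = 13.
Step 2: step1(): price = 13 + 9 = 22.
Step 3: step2(): price = 22 * 2 = 44.
Step 4: step1(): price = 44 + 9 = 53. result = 53

The answer is 53.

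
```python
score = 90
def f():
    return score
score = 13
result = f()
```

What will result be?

Step 1: score is first set to 90, then reassigned to 13.
Step 2: f() is called after the reassignment, so it looks up the current global score = 13.
Step 3: result = 13

The answer is 13.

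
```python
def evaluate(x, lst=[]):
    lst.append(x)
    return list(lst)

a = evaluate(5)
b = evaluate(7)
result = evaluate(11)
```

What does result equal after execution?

Step 1: Default list is shared. list() creates copies for return values.
Step 2: Internal list grows: [5] -> [5, 7] -> [5, 7, 11].
Step 3: result = [5, 7, 11]

The answer is [5, 7, 11].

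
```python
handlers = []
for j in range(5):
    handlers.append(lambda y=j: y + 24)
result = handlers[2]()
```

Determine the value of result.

Step 1: Default argument y=j captures j's value at definition time.
Step 2: handlers[2] was defined when j = 2, so y defaults to 2.
Step 3: result = 2 + 24 = 26 (default arg fixes the late binding issue)

The answer is 26.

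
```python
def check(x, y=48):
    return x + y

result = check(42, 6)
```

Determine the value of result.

Step 1: check(42, 6) overrides default y with 6.
Step 2: Returns 42 + 6 = 48.
Step 3: result = 48

The answer is 48.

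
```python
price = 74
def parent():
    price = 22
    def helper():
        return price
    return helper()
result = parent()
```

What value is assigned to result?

Step 1: price = 74 globally, but parent() defines price = 22 locally.
Step 2: helper() looks up price. Not in local scope, so checks enclosing scope (parent) and finds price = 22.
Step 3: result = 22

The answer is 22.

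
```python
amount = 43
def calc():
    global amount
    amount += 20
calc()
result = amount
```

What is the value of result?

Step 1: amount = 43 globally.
Step 2: calc() modifies global amount: amount += 20 = 63.
Step 3: result = 63

The answer is 63.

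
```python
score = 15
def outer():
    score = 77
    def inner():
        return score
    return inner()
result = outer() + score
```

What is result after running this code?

Step 1: Global score = 15. outer() shadows with score = 77.
Step 2: inner() returns enclosing score = 77. outer() = 77.
Step 3: result = 77 + global score (15) = 92

The answer is 92.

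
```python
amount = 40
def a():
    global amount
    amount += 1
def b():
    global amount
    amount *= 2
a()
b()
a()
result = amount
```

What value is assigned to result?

Step 1: amount = 40.
Step 2: a(): amount = 40 + 1 = 41.
Step 3: b(): amount = 41 * 2 = 82.
Step 4: a(): amount = 82 + 1 = 83

The answer is 83.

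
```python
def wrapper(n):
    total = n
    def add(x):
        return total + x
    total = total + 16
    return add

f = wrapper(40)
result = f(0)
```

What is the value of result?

Step 1: wrapper(40) sets total = 40, then total = 40 + 16 = 56.
Step 2: Closures capture by reference, so add sees total = 56.
Step 3: f(0) returns 56 + 0 = 56

The answer is 56.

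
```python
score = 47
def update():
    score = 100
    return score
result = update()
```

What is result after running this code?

Step 1: Global score = 47.
Step 2: update() creates local score = 100, shadowing the global.
Step 3: Returns local score = 100. result = 100

The answer is 100.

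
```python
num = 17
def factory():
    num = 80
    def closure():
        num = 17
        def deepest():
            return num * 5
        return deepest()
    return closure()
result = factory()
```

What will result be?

Step 1: deepest() looks up num through LEGB: not local, finds num = 17 in enclosing closure().
Step 2: Returns 17 * 5 = 85.
Step 3: result = 85

The answer is 85.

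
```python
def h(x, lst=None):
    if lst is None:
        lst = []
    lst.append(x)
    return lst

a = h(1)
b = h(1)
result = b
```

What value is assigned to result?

Step 1: None default with guard creates a NEW list each call.
Step 2: a = [1] (fresh list). b = [1] (another fresh list).
Step 3: result = [1] (this is the fix for mutable default)

The answer is [1].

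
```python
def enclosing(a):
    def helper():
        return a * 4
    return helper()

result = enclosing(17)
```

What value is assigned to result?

Step 1: enclosing(17) binds parameter a = 17.
Step 2: helper() accesses a = 17 from enclosing scope.
Step 3: result = 17 * 4 = 68

The answer is 68.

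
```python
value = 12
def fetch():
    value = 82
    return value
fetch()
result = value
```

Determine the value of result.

Step 1: value = 12 globally.
Step 2: fetch() creates a LOCAL value = 82 (no global keyword!).
Step 3: The global value is unchanged. result = 12

The answer is 12.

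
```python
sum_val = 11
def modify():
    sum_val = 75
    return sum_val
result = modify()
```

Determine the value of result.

Step 1: Global sum_val = 11.
Step 2: modify() creates local sum_val = 75, shadowing the global.
Step 3: Returns local sum_val = 75. result = 75

The answer is 75.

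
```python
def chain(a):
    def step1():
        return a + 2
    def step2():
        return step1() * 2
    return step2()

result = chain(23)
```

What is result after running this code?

Step 1: chain(23) captures a = 23.
Step 2: step2() calls step1() which returns 23 + 2 = 25.
Step 3: step2() returns 25 * 2 = 50

The answer is 50.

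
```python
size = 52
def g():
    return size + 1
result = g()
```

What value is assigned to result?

Step 1: size = 52 is defined globally.
Step 2: g() looks up size from global scope = 52, then computes 52 + 1 = 53.
Step 3: result = 53

The answer is 53.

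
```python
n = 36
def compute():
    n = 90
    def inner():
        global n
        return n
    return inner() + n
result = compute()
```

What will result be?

Step 1: Global n = 36. compute() shadows with local n = 90.
Step 2: inner() uses global keyword, so inner() returns global n = 36.
Step 3: compute() returns 36 + 90 = 126

The answer is 126.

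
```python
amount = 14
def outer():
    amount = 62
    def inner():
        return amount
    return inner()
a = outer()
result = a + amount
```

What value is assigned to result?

Step 1: outer() has local amount = 62. inner() reads from enclosing.
Step 2: outer() returns 62. Global amount = 14 unchanged.
Step 3: result = 62 + 14 = 76

The answer is 76.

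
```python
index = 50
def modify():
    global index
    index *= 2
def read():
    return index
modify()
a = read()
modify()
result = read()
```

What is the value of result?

Step 1: index = 50.
Step 2: First modify(): index = 50 * 2 = 100.
Step 3: Second modify(): index = 100 * 2 = 200.
Step 4: read() returns 200

The answer is 200.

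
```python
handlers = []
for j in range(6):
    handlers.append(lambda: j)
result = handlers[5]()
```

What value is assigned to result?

Step 1: The loop creates 6 lambdas, all referencing the same variable j.
Step 2: After the loop, j = 5 (final value).
Step 3: handlers[5]() looks up j at call time and finds 5. This is the late binding gotcha. result = 5

The answer is 5.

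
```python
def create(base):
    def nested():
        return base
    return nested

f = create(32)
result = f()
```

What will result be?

Step 1: create(32) creates closure capturing base = 32.
Step 2: f() returns the captured base = 32.
Step 3: result = 32

The answer is 32.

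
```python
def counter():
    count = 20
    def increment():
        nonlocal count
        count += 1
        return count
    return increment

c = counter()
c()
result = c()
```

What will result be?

Step 1: counter() creates closure with count = 20.
Step 2: Each c() call increments count via nonlocal. After 2 calls: 20 + 2 = 22.
Step 3: result = 22

The answer is 22.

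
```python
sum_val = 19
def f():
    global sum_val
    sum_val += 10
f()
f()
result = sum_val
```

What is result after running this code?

Step 1: sum_val = 19.
Step 2: First f(): sum_val = 19 + 10 = 29.
Step 3: Second f(): sum_val = 29 + 10 = 39. result = 39

The answer is 39.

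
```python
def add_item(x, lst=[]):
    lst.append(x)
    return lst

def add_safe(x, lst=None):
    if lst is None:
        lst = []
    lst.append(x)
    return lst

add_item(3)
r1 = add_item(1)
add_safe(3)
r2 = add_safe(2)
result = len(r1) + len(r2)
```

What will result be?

Step 1: add_item shares mutable default: after 2 calls, lst = [3, 1], len = 2.
Step 2: add_safe creates fresh list each time: r2 = [2], len = 1.
Step 3: result = 2 + 1 = 3

The answer is 3.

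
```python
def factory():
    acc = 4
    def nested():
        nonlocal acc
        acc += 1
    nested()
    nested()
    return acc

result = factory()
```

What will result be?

Step 1: acc starts at 4.
Step 2: nested() is called 2 times, each adding 1.
Step 3: acc = 4 + 1 * 2 = 6

The answer is 6.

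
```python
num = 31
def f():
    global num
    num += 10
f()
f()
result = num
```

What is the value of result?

Step 1: num = 31.
Step 2: First f(): num = 31 + 10 = 41.
Step 3: Second f(): num = 41 + 10 = 51. result = 51

The answer is 51.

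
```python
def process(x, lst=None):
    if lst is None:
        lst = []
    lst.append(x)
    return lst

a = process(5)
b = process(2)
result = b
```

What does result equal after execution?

Step 1: None default with guard creates a NEW list each call.
Step 2: a = [5] (fresh list). b = [2] (another fresh list).
Step 3: result = [2] (this is the fix for mutable default)

The answer is [2].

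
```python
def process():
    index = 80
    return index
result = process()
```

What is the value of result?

Step 1: process() defines index = 80 in its local scope.
Step 2: return index finds the local variable index = 80.
Step 3: result = 80

The answer is 80.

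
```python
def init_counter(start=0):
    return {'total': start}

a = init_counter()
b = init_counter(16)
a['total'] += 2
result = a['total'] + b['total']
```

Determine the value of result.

Step 1: init_counter() returns a new dict each call (immutable default 0).
Step 2: a = {'total': 0}, b = {'total': 16}.
Step 3: a['total'] += 2 = 2. result = 2 + 16 = 18

The answer is 18.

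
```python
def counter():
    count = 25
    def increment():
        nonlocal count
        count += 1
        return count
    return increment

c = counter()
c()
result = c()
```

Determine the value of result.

Step 1: counter() creates closure with count = 25.
Step 2: Each c() call increments count via nonlocal. After 2 calls: 25 + 2 = 27.
Step 3: result = 27

The answer is 27.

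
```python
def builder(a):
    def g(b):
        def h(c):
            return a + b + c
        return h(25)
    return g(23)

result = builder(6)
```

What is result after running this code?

Step 1: a = 6, b = 23, c = 25 across three nested scopes.
Step 2: h() accesses all three via LEGB rule.
Step 3: result = 6 + 23 + 25 = 54

The answer is 54.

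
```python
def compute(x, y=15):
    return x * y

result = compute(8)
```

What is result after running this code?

Step 1: compute(8) uses default y = 15.
Step 2: Returns 8 * 15 = 120.
Step 3: result = 120

The answer is 120.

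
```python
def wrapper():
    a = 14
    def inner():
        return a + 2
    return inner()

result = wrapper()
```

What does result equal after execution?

Step 1: wrapper() defines a = 14.
Step 2: inner() reads a = 14 from enclosing scope, returns 14 + 2 = 16.
Step 3: result = 16

The answer is 16.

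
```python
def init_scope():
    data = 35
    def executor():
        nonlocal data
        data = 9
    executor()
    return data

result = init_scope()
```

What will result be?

Step 1: init_scope() sets data = 35.
Step 2: executor() uses nonlocal to reassign data = 9.
Step 3: result = 9

The answer is 9.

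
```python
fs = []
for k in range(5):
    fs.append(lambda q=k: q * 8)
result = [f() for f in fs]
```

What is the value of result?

Step 1: Default arg q=k captures k at each iteration.
Step 2: fs[k] has q defaulting to k, returns k * 8.
Step 3: result = [0, 8, 16, 24, 32]

The answer is [0, 8, 16, 24, 32].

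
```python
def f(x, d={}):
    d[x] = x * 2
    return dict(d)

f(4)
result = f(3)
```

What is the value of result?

Step 1: Mutable default dict is shared across calls.
Step 2: First call adds 4: 8. Second call adds 3: 6.
Step 3: result = {4: 8, 3: 6}

The answer is {4: 8, 3: 6}.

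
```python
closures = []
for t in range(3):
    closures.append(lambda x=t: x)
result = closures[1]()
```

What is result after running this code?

Step 1: Default argument x=t captures t's value at each iteration.
Step 2: closures[1] captured x = 1 when t was 1.
Step 3: result = 1

The answer is 1.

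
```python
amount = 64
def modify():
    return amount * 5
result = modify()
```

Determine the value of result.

Step 1: amount = 64 is defined globally.
Step 2: modify() looks up amount from global scope = 64, then computes 64 * 5 = 320.
Step 3: result = 320

The answer is 320.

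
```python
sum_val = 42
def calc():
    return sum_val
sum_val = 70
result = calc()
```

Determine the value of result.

Step 1: sum_val is first set to 42, then reassigned to 70.
Step 2: calc() is called after the reassignment, so it looks up the current global sum_val = 70.
Step 3: result = 70

The answer is 70.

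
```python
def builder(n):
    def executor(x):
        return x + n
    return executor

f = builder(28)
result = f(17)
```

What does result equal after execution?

Step 1: builder(28) creates a closure that captures n = 28.
Step 2: f(17) calls the closure with x = 17, returning 17 + 28 = 45.
Step 3: result = 45

The answer is 45.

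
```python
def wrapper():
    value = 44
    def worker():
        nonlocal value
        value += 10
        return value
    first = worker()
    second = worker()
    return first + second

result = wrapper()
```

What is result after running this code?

Step 1: value starts at 44.
Step 2: First call: value = 44 + 10 = 54, returns 54.
Step 3: Second call: value = 54 + 10 = 64, returns 64.
Step 4: result = 54 + 64 = 118

The answer is 118.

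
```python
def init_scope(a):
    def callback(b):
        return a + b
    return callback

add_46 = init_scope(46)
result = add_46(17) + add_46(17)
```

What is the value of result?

Step 1: add_46 captures a = 46.
Step 2: add_46(17) = 46 + 17 = 63, called twice.
Step 3: result = 63 + 63 = 126

The answer is 126.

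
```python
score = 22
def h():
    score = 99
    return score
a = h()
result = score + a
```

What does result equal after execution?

Step 1: Global score = 22. h() returns local score = 99.
Step 2: a = 99. Global score still = 22.
Step 3: result = 22 + 99 = 121

The answer is 121.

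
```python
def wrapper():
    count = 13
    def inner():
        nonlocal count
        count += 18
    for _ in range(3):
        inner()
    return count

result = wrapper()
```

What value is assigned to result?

Step 1: count = 13.
Step 2: inner() is called 3 times in a loop, each adding 18 via nonlocal.
Step 3: count = 13 + 18 * 3 = 67

The answer is 67.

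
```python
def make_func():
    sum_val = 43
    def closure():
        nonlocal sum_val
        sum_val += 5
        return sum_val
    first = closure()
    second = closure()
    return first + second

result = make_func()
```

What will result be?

Step 1: sum_val starts at 43.
Step 2: First call: sum_val = 43 + 5 = 48, returns 48.
Step 3: Second call: sum_val = 48 + 5 = 53, returns 53.
Step 4: result = 48 + 53 = 101

The answer is 101.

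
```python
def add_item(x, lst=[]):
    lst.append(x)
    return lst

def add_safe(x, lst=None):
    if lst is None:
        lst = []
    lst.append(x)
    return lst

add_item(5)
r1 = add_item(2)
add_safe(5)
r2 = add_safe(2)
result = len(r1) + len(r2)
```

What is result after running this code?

Step 1: add_item shares mutable default: after 2 calls, lst = [5, 2], len = 2.
Step 2: add_safe creates fresh list each time: r2 = [2], len = 1.
Step 3: result = 2 + 1 = 3

The answer is 3.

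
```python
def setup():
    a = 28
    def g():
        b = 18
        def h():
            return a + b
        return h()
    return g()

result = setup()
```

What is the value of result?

Step 1: setup() defines a = 28. g() defines b = 18.
Step 2: h() accesses both from enclosing scopes: a = 28, b = 18.
Step 3: result = 28 + 18 = 46

The answer is 46.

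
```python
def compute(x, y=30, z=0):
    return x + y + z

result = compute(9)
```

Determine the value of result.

Step 1: compute(9) uses defaults y = 30, z = 0.
Step 2: Returns 9 + 30 + 0 = 39.
Step 3: result = 39

The answer is 39.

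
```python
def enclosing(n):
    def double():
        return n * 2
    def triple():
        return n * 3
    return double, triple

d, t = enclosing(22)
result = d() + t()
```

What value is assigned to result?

Step 1: Both closures capture the same n = 22.
Step 2: d() = 22 * 2 = 44, t() = 22 * 3 = 66.
Step 3: result = 44 + 66 = 110

The answer is 110.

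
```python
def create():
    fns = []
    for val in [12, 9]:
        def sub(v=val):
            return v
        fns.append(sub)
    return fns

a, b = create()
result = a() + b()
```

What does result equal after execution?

Step 1: Default argument v=val captures val at each iteration.
Step 2: a() returns 12 (captured at first iteration), b() returns 9 (captured at second).
Step 3: result = 12 + 9 = 21

The answer is 21.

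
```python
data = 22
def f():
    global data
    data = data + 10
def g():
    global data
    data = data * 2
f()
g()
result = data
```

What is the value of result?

Step 1: data = 22.
Step 2: f() adds 10: data = 22 + 10 = 32.
Step 3: g() doubles: data = 32 * 2 = 64.
Step 4: result = 64

The answer is 64.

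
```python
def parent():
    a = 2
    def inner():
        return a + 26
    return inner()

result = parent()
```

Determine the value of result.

Step 1: parent() defines a = 2.
Step 2: inner() reads a = 2 from enclosing scope, returns 2 + 26 = 28.
Step 3: result = 28

The answer is 28.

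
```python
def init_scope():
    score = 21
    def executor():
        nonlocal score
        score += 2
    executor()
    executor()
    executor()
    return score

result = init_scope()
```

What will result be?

Step 1: score starts at 21.
Step 2: executor() is called 3 times, each adding 2.
Step 3: score = 21 + 2 * 3 = 27

The answer is 27.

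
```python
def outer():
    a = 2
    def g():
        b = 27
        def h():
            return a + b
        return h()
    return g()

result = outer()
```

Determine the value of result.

Step 1: outer() defines a = 2. g() defines b = 27.
Step 2: h() accesses both from enclosing scopes: a = 2, b = 27.
Step 3: result = 2 + 27 = 29

The answer is 29.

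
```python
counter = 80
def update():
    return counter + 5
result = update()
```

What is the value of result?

Step 1: counter = 80 is defined globally.
Step 2: update() looks up counter from global scope = 80, then computes 80 + 5 = 85.
Step 3: result = 85

The answer is 85.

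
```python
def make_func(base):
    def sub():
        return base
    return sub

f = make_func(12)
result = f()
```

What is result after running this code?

Step 1: make_func(12) creates closure capturing base = 12.
Step 2: f() returns the captured base = 12.
Step 3: result = 12

The answer is 12.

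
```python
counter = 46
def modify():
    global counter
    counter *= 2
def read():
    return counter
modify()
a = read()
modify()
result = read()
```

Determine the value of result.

Step 1: counter = 46.
Step 2: First modify(): counter = 46 * 2 = 92.
Step 3: Second modify(): counter = 92 * 2 = 184.
Step 4: read() returns 184

The answer is 184.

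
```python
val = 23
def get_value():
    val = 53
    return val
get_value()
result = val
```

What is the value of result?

Step 1: val = 23 globally.
Step 2: get_value() creates a LOCAL val = 53 (no global keyword!).
Step 3: The global val is unchanged. result = 23

The answer is 23.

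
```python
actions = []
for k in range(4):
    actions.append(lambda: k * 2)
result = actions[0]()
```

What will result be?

Step 1: All lambdas reference the same variable k (late binding).
Step 2: After the loop, k = 3. Every lambda returns k * 2.
Step 3: actions[0]() = 3 * 2 = 6

The answer is 6.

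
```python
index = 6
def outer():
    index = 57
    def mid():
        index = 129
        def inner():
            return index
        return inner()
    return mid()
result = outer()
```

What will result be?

Step 1: Three levels of shadowing: global 6, outer 57, mid 129.
Step 2: inner() finds index = 129 in enclosing mid() scope.
Step 3: result = 129

The answer is 129.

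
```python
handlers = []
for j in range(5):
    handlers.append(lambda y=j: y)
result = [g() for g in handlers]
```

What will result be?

Step 1: Default arg y=j captures j at each iteration.
Step 2: Each lambda has its own default: 0, 1, ..., 4.
Step 3: result = [0, 1, 2, 3, 4]

The answer is [0, 1, 2, 3, 4].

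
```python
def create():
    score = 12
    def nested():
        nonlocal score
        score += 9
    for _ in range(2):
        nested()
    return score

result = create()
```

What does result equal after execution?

Step 1: score = 12.
Step 2: nested() is called 2 times in a loop, each adding 9 via nonlocal.
Step 3: score = 12 + 9 * 2 = 30

The answer is 30.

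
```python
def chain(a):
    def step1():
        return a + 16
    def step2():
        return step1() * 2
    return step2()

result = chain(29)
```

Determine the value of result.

Step 1: chain(29) captures a = 29.
Step 2: step2() calls step1() which returns 29 + 16 = 45.
Step 3: step2() returns 45 * 2 = 90

The answer is 90.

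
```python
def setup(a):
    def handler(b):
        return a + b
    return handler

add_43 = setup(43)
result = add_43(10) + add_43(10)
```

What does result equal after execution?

Step 1: add_43 captures a = 43.
Step 2: add_43(10) = 43 + 10 = 53, called twice.
Step 3: result = 53 + 53 = 106

The answer is 106.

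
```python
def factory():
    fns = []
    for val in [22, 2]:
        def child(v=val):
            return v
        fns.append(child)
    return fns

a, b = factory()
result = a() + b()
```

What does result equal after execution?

Step 1: Default argument v=val captures val at each iteration.
Step 2: a() returns 22 (captured at first iteration), b() returns 2 (captured at second).
Step 3: result = 22 + 2 = 24

The answer is 24.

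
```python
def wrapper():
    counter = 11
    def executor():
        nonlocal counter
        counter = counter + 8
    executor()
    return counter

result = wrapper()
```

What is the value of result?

Step 1: wrapper() sets counter = 11.
Step 2: executor() uses nonlocal to modify counter in wrapper's scope: counter = 11 + 8 = 19.
Step 3: wrapper() returns the modified counter = 19

The answer is 19.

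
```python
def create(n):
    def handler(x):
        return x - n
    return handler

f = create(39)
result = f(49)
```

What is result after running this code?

Step 1: create(39) creates a closure capturing n = 39.
Step 2: f(49) computes 49 - 39 = 10.
Step 3: result = 10

The answer is 10.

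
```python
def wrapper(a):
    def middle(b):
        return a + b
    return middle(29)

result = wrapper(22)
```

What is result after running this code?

Step 1: wrapper(22) passes a = 22.
Step 2: middle(29) has b = 29, reads a = 22 from enclosing.
Step 3: result = 22 + 29 = 51

The answer is 51.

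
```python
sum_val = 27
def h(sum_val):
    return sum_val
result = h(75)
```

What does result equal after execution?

Step 1: Global sum_val = 27.
Step 2: h(75) takes parameter sum_val = 75, which shadows the global.
Step 3: result = 75

The answer is 75.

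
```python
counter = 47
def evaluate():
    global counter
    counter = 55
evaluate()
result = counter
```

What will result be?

Step 1: counter = 47 globally.
Step 2: evaluate() declares global counter and sets it to 55.
Step 3: After evaluate(), global counter = 55. result = 55

The answer is 55.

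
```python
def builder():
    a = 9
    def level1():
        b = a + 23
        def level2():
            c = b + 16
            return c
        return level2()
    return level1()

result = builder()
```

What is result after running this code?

Step 1: a = 9. b = a + 23 = 32.
Step 2: c = b + 16 = 32 + 16 = 48.
Step 3: result = 48

The answer is 48.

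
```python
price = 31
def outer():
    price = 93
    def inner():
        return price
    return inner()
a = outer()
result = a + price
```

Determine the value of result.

Step 1: outer() has local price = 93. inner() reads from enclosing.
Step 2: outer() returns 93. Global price = 31 unchanged.
Step 3: result = 93 + 31 = 124

The answer is 124.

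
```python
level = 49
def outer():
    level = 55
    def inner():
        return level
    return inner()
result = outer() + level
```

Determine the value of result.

Step 1: Global level = 49. outer() shadows with level = 55.
Step 2: inner() returns enclosing level = 55. outer() = 55.
Step 3: result = 55 + global level (49) = 104

The answer is 104.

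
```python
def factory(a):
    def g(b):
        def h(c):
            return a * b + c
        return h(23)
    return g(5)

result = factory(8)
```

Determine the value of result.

Step 1: a = 8, b = 5, c = 23.
Step 2: h() computes a * b + c = 8 * 5 + 23 = 63.
Step 3: result = 63

The answer is 63.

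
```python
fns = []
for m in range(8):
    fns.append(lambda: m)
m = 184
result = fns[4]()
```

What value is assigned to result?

Step 1: Lambdas capture the variable m by reference, not by value.
Step 2: After the loop, m is reassigned to 184.
Step 3: fns[4]() looks up the current m = 184. result = 184

The answer is 184.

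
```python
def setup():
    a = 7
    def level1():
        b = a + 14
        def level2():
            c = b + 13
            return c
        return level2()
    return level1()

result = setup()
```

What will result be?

Step 1: a = 7. b = a + 14 = 21.
Step 2: c = b + 13 = 21 + 13 = 34.
Step 3: result = 34

The answer is 34.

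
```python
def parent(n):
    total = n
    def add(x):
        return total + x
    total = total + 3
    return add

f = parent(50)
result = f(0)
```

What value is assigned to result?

Step 1: parent(50) sets total = 50, then total = 50 + 3 = 53.
Step 2: Closures capture by reference, so add sees total = 53.
Step 3: f(0) returns 53 + 0 = 53

The answer is 53.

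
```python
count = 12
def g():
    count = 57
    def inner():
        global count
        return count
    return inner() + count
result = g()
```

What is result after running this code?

Step 1: Global count = 12. g() shadows with local count = 57.
Step 2: inner() uses global keyword, so inner() returns global count = 12.
Step 3: g() returns 12 + 57 = 69

The answer is 69.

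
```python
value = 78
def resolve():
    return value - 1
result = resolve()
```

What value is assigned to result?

Step 1: value = 78 is defined globally.
Step 2: resolve() looks up value from global scope = 78, then computes 78 - 1 = 77.
Step 3: result = 77

The answer is 77.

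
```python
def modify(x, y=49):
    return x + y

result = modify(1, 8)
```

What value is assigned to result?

Step 1: modify(1, 8) overrides default y with 8.
Step 2: Returns 1 + 8 = 9.
Step 3: result = 9

The answer is 9.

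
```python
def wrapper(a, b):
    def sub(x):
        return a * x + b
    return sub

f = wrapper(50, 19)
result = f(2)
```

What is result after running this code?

Step 1: wrapper(50, 19) captures a = 50, b = 19.
Step 2: f(2) computes 50 * 2 + 19 = 119.
Step 3: result = 119

The answer is 119.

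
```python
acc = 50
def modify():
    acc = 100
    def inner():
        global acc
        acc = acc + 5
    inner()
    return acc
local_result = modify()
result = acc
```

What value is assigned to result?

Step 1: Global acc = 50. modify() creates local acc = 100.
Step 2: inner() declares global acc and adds 5: global acc = 50 + 5 = 55.
Step 3: modify() returns its local acc = 100 (unaffected by inner).
Step 4: result = global acc = 55

The answer is 55.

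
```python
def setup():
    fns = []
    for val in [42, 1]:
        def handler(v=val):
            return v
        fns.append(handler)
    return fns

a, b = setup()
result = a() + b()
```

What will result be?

Step 1: Default argument v=val captures val at each iteration.
Step 2: a() returns 42 (captured at first iteration), b() returns 1 (captured at second).
Step 3: result = 42 + 1 = 43

The answer is 43.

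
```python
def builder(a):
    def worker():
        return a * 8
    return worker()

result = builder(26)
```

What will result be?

Step 1: builder(26) binds parameter a = 26.
Step 2: worker() accesses a = 26 from enclosing scope.
Step 3: result = 26 * 8 = 208

The answer is 208.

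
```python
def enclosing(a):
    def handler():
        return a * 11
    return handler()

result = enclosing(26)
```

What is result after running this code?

Step 1: enclosing(26) binds parameter a = 26.
Step 2: handler() accesses a = 26 from enclosing scope.
Step 3: result = 26 * 11 = 286

The answer is 286.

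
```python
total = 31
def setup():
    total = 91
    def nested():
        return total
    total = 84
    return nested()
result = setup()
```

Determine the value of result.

Step 1: setup() sets total = 91, then later total = 84.
Step 2: nested() is called after total is reassigned to 84. Closures capture variables by reference, not by value.
Step 3: result = 84

The answer is 84.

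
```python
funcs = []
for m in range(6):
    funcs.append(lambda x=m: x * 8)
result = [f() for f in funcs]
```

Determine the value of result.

Step 1: Default arg x=m captures m at each iteration.
Step 2: funcs[k] has x defaulting to k, returns k * 8.
Step 3: result = [0, 8, 16, 24, 32, 40]

The answer is [0, 8, 16, 24, 32, 40].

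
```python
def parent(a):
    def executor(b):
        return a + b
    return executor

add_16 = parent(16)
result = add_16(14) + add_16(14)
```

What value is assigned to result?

Step 1: add_16 captures a = 16.
Step 2: add_16(14) = 16 + 14 = 30, called twice.
Step 3: result = 30 + 30 = 60

The answer is 60.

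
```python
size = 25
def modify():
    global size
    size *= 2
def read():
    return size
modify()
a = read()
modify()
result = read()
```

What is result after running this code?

Step 1: size = 25.
Step 2: First modify(): size = 25 * 2 = 50.
Step 3: Second modify(): size = 50 * 2 = 100.
Step 4: read() returns 100

The answer is 100.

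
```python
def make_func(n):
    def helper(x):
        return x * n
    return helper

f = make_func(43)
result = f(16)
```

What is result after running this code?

Step 1: make_func(43) creates a closure capturing n = 43.
Step 2: f(16) computes 16 * 43 = 688.
Step 3: result = 688

The answer is 688.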